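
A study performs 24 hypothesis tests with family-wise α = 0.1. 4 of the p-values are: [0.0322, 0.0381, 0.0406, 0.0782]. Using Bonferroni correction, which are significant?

Bonferroni α = 0.1/24 = 0.00417. None of the given p-values are significant.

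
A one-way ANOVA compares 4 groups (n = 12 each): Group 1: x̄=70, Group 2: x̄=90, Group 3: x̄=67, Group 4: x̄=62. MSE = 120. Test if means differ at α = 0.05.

Grand mean = 72.25. SS_between = 5433.0, MS_between = 1811.0. F = 15.092, F_crit ≈ 2.816. Reject H₀.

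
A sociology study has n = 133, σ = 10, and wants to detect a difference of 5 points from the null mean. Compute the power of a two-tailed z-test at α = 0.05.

SE = σ/√n = 10/√133 = 0.867. Non-centrality λ = d/SE = 5/0.867 = 5.766. Power ≈ Φ(λ - z_{α/2}) = Φ(5.766 - 1.96) = Φ(3.806) = 1.0.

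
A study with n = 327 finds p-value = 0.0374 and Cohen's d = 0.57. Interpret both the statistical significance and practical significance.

Statistically significant (p = 0.0374 < 0.05). Cohen's d = 0.57 indicates a medium effect size. Both statistical and practical significance should be considered.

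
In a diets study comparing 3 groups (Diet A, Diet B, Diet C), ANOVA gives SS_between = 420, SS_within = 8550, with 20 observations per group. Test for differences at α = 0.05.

df_between = 2, df_within = 57. F = MS_between/MS_within = 210.0/150.0 = 1.4. F_crit ≈ 3.159. Fail to reject H₀.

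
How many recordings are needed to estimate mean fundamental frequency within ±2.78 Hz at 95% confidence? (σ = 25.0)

n = (z*σ/E)² = (1.96×25.0/2.78)² = 310.7 → n = 311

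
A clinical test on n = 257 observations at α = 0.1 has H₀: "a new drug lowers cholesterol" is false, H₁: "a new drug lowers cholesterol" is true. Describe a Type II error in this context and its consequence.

Type II error: failing to reject H₀ when it is false — concluding that a new drug lowers cholesterol is not supported when in fact it is. Consequence: shelving an effective drug — patients miss out on a treatment that would have helped.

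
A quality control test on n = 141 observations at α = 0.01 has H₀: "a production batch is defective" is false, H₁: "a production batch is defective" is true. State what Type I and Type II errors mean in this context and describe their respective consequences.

Type I (false positive): concluding that a production batch is defective when it is not — scrapping a good batch — wasted material and cost for no reason. Type II (false negative): failing to conclude that a production batch is defective when it is — shipping a defective batch — faulty products reach customers. Which is costlier depends on domain priorities and is a judgement call rather than a statistical fact.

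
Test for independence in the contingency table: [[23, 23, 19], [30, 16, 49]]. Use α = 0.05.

χ² = 10.148. df = 2, critical = 5.991. Reject H₀. Variables are dependent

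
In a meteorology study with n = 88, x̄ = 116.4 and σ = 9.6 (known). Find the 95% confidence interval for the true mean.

CI = x̄ ± z*(σ/√n) = 116.4 ± 1.96(9.6/√88) = 116.4 ± 2.01 = (114.39, 118.41)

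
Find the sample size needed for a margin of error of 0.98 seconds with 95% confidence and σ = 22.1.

n = (z*σ/E)² = (1.96×22.1/0.98)² = 1953.6 → n = 1954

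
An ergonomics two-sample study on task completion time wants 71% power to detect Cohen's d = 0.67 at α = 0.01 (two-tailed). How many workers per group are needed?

z_{α/2} = 2.576, z_β = Φ⁻¹(0.71) = 0.553. For medium effect (d = 0.67): n per group = 2(z_{α/2} + z_β)²/d² = 2(2.576 + 0.553)²/0.67² = 43.6 → 44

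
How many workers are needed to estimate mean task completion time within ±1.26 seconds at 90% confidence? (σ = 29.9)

n = (z*σ/E)² = (1.645×29.9/1.26)² = 1523.8 → n = 1524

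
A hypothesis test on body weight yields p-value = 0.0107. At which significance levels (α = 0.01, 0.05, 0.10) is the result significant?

p = 0.0107. Significant at: α = 0.05, 0.1.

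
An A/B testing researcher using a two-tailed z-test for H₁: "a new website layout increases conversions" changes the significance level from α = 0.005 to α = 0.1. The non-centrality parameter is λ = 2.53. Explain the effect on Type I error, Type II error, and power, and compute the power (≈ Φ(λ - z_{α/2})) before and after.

Increasing α from 0.005 to 0.1:
• Type I error rate increases (α is the Type I rate by definition).
• Critical value moves from z_{α/2} = 2.807 to 1.645, so power = Φ(λ - z_{α/2}) goes from Φ(2.53 - 2.807) = 0.391 to Φ(2.53 - 1.645) = 0.812.
• Type II error rate β = 1 - power therefore decreases (0.609 → 0.188).
Appropriate when false negatives are costly — here, discarding a layout that would have improved conversions — lost revenue.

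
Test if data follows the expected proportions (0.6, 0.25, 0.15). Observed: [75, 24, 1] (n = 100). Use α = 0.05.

Expected: [60.0, 25.0, 15.0]. χ² = 16.857. df = 2, critical = 5.991. Reject H₀.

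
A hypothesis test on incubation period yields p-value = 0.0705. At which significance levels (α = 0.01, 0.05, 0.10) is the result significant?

p = 0.0705. Significant at: α = 0.1.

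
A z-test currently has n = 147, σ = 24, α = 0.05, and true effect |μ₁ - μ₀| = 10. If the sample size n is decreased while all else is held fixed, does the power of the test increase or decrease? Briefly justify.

Power decreases: a smaller n inflates the standard error σ/√n, pulling the sampling distribution under H₁ back toward the critical value.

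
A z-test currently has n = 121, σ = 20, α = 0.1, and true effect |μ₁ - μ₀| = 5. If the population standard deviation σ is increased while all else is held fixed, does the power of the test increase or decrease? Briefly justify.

Power decreases: a larger σ inflates the standard error σ/√n, pulling the sampling distribution under H₁ back toward the critical value.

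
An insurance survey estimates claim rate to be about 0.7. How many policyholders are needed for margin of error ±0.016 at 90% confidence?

n = z²p(1-p)/E² = 1.645²×0.7×0.3/0.016² = 2219.8 → n = 2220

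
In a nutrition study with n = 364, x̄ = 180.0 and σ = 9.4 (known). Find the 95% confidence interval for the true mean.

CI = x̄ ± z*(σ/√n) = 180.0 ± 1.96(9.4/√364) = 180.0 ± 0.97 = (179.03, 180.97)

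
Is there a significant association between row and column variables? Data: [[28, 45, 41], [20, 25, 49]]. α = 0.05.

χ² = 5.89. df = 2, critical = 5.991. Fail to reject H₀. No evidence of dependence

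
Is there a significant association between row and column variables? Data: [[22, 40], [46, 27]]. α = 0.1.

χ² = 10.164. df = 1, critical = 2.706. Reject H₀. Variables are dependent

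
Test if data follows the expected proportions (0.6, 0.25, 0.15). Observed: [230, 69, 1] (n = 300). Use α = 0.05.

Expected: [180.0, 75.0, 45.0]. χ² = 57.391. df = 2, critical = 5.991. Reject H₀.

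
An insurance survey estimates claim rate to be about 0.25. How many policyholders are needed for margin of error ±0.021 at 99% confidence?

n = z²p(1-p)/E² = 2.576²×0.25×0.75/0.021² = 2821.3 → n = 2822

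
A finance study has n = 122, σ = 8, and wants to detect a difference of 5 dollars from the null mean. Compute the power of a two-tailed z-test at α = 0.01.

SE = σ/√n = 8/√122 = 0.724. Non-centrality λ = d/SE = 5/0.724 = 6.903. Power ≈ Φ(λ - z_{α/2}) = Φ(6.903 - 2.576) = Φ(4.327) = 1.0.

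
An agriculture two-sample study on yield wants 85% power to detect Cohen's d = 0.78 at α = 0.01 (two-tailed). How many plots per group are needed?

z_{α/2} = 2.576, z_β = Φ⁻¹(0.85) = 1.036. For medium effect (d = 0.78): n per group = 2(z_{α/2} + z_β)²/d² = 2(2.576 + 1.036)²/0.78² = 42.9 → 43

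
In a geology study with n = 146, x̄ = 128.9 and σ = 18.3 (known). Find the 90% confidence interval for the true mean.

CI = x̄ ± z*(σ/√n) = 128.9 ± 1.645(18.3/√146) = 128.9 ± 2.49 = (126.41, 131.39)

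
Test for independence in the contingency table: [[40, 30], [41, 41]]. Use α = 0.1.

χ² = 0.774. df = 1, critical = 2.706. Fail to reject H₀. No evidence of dependence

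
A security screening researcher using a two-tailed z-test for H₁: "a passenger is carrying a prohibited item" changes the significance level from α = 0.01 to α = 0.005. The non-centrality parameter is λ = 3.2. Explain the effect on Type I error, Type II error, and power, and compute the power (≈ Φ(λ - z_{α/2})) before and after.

Decreasing α from 0.01 to 0.005:
• Type I error rate decreases (α is the Type I rate by definition).
• Critical value moves from z_{α/2} = 2.576 to 2.807, so power = Φ(λ - z_{α/2}) goes from Φ(3.2 - 2.576) = 0.734 to Φ(3.2 - 2.807) = 0.653.
• Type II error rate β = 1 - power therefore increases (0.266 → 0.347).
Appropriate when false positives are costly — here, detaining an innocent passenger — delay and inconvenience.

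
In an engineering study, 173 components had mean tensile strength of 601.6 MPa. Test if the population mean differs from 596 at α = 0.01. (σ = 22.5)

z = (x̄ - μ₀)/(σ/√n) = (601.6 - 596)/(22.5/√173) = 3.274. Critical value: ±2.576. Since |3.274| > 2.576, Reject H₀.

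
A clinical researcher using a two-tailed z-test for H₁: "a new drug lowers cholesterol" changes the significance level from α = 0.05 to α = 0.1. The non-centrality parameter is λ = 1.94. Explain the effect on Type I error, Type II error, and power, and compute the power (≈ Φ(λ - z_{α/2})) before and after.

Increasing α from 0.05 to 0.1:
• Type I error rate increases (α is the Type I rate by definition).
• Critical value moves from z_{α/2} = 1.96 to 1.645, so power = Φ(λ - z_{α/2}) goes from Φ(1.94 - 1.96) = 0.492 to Φ(1.94 - 1.645) = 0.616.
• Type II error rate β = 1 - power therefore decreases (0.508 → 0.384).
Appropriate when false negatives are costly — here, shelving an effective drug — patients miss out on a treatment that would have helped.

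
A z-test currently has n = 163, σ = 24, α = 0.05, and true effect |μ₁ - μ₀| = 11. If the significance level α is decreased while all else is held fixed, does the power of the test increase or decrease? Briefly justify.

Power decreases: a smaller α raises the critical value, so less of the H₁ sampling distribution falls in the rejection region.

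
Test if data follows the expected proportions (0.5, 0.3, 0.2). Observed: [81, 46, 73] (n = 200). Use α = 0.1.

Expected: [100.0, 60.0, 40.0]. χ² = 34.102. df = 2, critical = 4.605. Reject H₀.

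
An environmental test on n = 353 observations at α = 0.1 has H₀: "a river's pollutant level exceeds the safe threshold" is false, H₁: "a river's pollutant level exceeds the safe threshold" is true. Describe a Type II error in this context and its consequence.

Type II error: failing to reject H₀ when it is false — concluding that a river's pollutant level exceeds the safe threshold is not supported when in fact it is. Consequence: allowing unsafe pollution to continue.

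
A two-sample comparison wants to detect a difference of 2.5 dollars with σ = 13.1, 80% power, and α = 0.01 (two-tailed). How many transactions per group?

n per group = 2(z_α/2 + z_β)²σ²/d² = 2×(2.576 + 0.84)²×13.1²/2.5² = 640.8 → n = 641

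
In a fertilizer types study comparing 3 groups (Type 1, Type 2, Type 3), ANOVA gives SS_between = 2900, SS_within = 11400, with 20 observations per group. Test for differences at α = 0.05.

df_between = 2, df_within = 57. F = MS_between/MS_within = 1450.0/200.0 = 7.25. F_crit ≈ 3.159. Reject H₀. At least one mean differs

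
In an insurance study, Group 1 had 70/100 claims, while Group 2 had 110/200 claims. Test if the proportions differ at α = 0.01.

p̂₁ = 0.7, p̂₂ = 0.55, pooled p̂ = 0.6. z = 2.5. Critical: ±2.576. Fail to reject H₀.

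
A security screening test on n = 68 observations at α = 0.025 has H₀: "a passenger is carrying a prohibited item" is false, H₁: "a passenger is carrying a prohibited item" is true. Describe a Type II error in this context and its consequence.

Type II error: failing to reject H₀ when it is false — concluding that a passenger is carrying a prohibited item is not supported when in fact it is. Consequence: letting a prohibited item through — security breach.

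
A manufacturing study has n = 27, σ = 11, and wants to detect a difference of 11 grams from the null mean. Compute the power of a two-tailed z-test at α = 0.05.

SE = σ/√n = 11/√27 = 2.117. Non-centrality λ = d/SE = 11/2.117 = 5.196. Power ≈ Φ(λ - z_{α/2}) = Φ(5.196 - 1.96) = Φ(3.236) = 0.999.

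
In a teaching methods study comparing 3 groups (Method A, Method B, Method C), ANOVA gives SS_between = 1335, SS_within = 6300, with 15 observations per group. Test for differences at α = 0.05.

df_between = 2, df_within = 42. F = MS_between/MS_within = 667.5/150.0 = 4.45. F_crit ≈ 3.22. Reject H₀. At least one mean differs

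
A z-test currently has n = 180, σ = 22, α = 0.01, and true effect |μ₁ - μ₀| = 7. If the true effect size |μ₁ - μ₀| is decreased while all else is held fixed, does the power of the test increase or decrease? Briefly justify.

Power decreases: a smaller true effect decreases the non-centrality λ = |μ₁ - μ₀|/(σ/√n).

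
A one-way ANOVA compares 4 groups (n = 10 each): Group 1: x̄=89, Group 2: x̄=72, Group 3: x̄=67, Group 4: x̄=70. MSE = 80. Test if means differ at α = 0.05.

Grand mean = 74.5. SS_between = 2930.0, MS_between = 976.67. F = 12.208, F_crit ≈ 2.866. Reject H₀.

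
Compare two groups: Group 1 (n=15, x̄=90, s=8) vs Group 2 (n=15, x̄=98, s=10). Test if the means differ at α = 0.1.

Pooled sp = 9.06. t = -2.419, df = 28. Critical t = ±1.701. Reject H₀.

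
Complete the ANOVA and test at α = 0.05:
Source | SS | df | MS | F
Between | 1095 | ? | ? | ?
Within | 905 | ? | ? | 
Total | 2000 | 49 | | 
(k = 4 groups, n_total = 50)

df_between = 3, df_within = 46. MS_between = 365.0, MS_within = 19.67. F = 18.552, F_crit ≈ 2.807. Reject H₀.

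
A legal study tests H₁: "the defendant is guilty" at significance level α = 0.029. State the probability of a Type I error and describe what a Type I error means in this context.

P(Type I error) = α = 0.029. A Type I error is rejecting H₀ when H₀ is actually true (false positive) — here, concluding that the defendant is guilty when in fact this is not the case. Consequence: convicting an innocent person.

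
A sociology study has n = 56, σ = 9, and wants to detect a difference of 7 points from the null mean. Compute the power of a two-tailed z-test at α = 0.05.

SE = σ/√n = 9/√56 = 1.203. Non-centrality λ = d/SE = 7/1.203 = 5.82. Power ≈ Φ(λ - z_{α/2}) = Φ(5.82 - 1.96) = Φ(3.86) = 1.0.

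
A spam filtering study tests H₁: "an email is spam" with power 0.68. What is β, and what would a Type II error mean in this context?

β = 1 - power = 1 - 0.68 = 0.32. A Type II error is failing to reject H₀ when H₀ is false (false negative) — here, failing to conclude that an email is spam when in fact it is true. Consequence: a spam email lands in the inbox.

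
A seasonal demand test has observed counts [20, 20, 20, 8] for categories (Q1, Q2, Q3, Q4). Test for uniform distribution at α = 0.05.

Expected = 17 each. χ² = Σ(O-E)²/E = 6.353. df = 3, critical value = 7.815. Fail to reject H₀.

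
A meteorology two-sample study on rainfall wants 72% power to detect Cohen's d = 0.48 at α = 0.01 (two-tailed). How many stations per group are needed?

z_{α/2} = 2.576, z_β = Φ⁻¹(0.72) = 0.583. For small effect (d = 0.48): n per group = 2(z_{α/2} + z_β)²/d² = 2(2.576 + 0.583)²/0.48² = 86.6 → 87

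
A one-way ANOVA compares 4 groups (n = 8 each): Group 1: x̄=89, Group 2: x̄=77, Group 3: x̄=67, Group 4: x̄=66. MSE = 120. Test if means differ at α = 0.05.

Grand mean = 74.75. SS_between = 2758.0, MS_between = 919.33. F = 7.661, F_crit ≈ 2.947. Reject H₀.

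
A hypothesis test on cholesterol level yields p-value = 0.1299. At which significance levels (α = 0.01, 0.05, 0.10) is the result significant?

p = 0.1299. Not significant at any of the given levels.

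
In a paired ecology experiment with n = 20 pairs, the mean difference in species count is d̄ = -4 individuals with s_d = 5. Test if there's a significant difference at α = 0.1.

t = d̄/(s_d/√n) = -4/(5/√20) = -3.578. df = 19, critical t = ±1.729. Reject H₀.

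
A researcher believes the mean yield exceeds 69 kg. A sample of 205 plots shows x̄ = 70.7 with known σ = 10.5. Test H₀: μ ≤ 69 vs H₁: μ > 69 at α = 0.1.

z = 2.318. Critical value: 1.28. Reject H₀.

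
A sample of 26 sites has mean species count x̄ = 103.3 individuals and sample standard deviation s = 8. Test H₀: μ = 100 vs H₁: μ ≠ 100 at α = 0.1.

t = (x̄ - μ₀)/(s/√n) = (103.3 - 100)/(8/√26) = 2.103. df = 25, critical t = ±1.708. Reject H₀.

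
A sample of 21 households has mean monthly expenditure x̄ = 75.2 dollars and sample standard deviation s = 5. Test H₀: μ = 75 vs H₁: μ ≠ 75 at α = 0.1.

t = (x̄ - μ₀)/(s/√n) = (75.2 - 75)/(5/√21) = 0.183. df = 20, critical t = ±1.725. Fail to reject H₀.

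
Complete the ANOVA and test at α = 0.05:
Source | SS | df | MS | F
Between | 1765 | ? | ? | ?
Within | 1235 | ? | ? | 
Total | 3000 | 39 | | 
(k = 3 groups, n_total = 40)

df_between = 2, df_within = 37. MS_between = 882.5, MS_within = 33.38. F = 26.439, F_crit ≈ 3.252. Reject H₀.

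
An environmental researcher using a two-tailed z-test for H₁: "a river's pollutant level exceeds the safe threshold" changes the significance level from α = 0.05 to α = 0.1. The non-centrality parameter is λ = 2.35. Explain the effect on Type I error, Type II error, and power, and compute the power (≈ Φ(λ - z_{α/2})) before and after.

Increasing α from 0.05 to 0.1:
• Type I error rate increases (α is the Type I rate by definition).
• Critical value moves from z_{α/2} = 1.96 to 1.645, so power = Φ(λ - z_{α/2}) goes from Φ(2.35 - 1.96) = 0.652 to Φ(2.35 - 1.645) = 0.76.
• Type II error rate β = 1 - power therefore decreases (0.348 → 0.24).
Appropriate when false negatives are costly — here, allowing unsafe pollution to continue.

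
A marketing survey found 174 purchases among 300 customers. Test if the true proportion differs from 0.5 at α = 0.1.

p̂ = 0.58, p₀ = 0.5. z = (p̂ - p₀)/√(p₀(1-p₀)/n) = 2.771. Critical: ±1.645. Reject H₀.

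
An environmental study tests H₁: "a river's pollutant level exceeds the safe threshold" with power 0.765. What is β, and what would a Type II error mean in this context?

β = 1 - power = 1 - 0.765 = 0.235. A Type II error is failing to reject H₀ when H₀ is false (false negative) — here, failing to conclude that a river's pollutant level exceeds the safe threshold when in fact it is true. Consequence: allowing unsafe pollution to continue.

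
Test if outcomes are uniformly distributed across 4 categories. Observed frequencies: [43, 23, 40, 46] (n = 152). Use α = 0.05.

Expected = 38 each. χ² = Σ(O-E)²/E = 8.368. df = 3, critical value = 7.815. Reject H₀.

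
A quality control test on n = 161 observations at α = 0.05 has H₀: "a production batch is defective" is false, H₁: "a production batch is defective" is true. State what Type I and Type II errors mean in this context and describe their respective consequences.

Type I (false positive): concluding that a production batch is defective when it is not — scrapping a good batch — wasted material and cost for no reason. Type II (false negative): failing to conclude that a production batch is defective when it is — shipping a defective batch — faulty products reach customers. Which is costlier depends on domain priorities and is a judgement call rather than a statistical fact.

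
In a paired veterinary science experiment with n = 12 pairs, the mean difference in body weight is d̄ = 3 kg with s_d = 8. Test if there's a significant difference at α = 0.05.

t = d̄/(s_d/√n) = 3/(8/√12) = 1.299. df = 11, critical t = ±2.201. Fail to reject H₀.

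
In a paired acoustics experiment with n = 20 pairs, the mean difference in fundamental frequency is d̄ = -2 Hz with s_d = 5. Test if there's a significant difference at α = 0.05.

t = d̄/(s_d/√n) = -2/(5/√20) = -1.789. df = 19, critical t = ±2.093. Fail to reject H₀.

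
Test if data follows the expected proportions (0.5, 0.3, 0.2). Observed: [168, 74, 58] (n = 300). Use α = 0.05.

Expected: [150.0, 90.0, 60.0]. χ² = 5.071. df = 2, critical = 5.991. Fail to reject H₀.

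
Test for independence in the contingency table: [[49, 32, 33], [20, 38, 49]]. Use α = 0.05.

χ² = 15.619. df = 2, critical = 5.991. Reject H₀. Variables are dependent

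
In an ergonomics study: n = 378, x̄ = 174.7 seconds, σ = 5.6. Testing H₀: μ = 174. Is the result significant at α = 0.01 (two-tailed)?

z = (174.7 - 174)/(5.6/√378) = 2.43. Since |z| ≤ 2.576, not significant at α = 0.01.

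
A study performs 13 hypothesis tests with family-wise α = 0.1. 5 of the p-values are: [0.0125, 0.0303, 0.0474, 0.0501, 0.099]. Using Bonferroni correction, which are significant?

Bonferroni α = 0.1/13 = 0.00769. None of the given p-values are significant.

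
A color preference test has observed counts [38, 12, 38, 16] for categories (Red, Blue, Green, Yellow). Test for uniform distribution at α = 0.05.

Expected = 26 each. χ² = Σ(O-E)²/E = 22.462. df = 3, critical value = 7.815. Reject H₀.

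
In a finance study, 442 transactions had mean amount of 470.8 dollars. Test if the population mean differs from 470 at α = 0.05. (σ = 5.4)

z = (x̄ - μ₀)/(σ/√n) = (470.8 - 470)/(5.4/√442) = 3.115. Critical value: ±1.96. Since |3.115| > 1.96, Reject H₀.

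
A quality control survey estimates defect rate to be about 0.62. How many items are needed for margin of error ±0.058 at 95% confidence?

n = z²p(1-p)/E² = 1.96²×0.62×0.38/0.058² = 269.05 → n = 270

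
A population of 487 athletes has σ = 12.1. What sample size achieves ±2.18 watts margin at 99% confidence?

Without FPC: n₀ = (2.576×12.1/2.18)² = 204.432. With FPC: n = n₀N/(n₀+N-1) = 144.2 → n = 145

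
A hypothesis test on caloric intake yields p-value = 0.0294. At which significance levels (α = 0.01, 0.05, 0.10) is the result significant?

p = 0.0294. Significant at: α = 0.05, 0.1.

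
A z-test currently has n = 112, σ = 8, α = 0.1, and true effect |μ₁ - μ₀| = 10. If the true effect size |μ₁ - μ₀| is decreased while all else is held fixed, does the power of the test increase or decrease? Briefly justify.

Power decreases: a smaller true effect decreases the non-centrality λ = |μ₁ - μ₀|/(σ/√n).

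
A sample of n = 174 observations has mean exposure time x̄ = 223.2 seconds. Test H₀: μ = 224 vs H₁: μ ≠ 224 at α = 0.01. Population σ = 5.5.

z = (x̄ - μ₀)/(σ/√n) = (223.2 - 224)/(5.5/√174) = -1.919. Critical value: ±2.576. Since |-1.919| ≤ 2.576, Fail to reject H₀.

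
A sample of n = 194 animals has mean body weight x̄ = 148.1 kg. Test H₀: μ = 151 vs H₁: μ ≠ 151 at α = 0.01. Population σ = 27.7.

z = (x̄ - μ₀)/(σ/√n) = (148.1 - 151)/(27.7/√194) = -1.458. Critical value: ±2.576. Since |-1.458| ≤ 2.576, Fail to reject H₀.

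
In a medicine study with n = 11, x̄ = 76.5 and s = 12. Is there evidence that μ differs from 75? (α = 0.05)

t = (x̄ - μ₀)/(s/√n) = (76.5 - 75)/(12/√11) = 0.415. df = 10, critical t = ±2.228. Fail to reject H₀.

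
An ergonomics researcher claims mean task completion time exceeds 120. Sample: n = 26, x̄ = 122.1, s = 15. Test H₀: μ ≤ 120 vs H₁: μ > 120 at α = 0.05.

t = (122.1 - 120)/(15/√26) = 0.714, df = 25. Critical t = 1.708. Fail to reject H₀.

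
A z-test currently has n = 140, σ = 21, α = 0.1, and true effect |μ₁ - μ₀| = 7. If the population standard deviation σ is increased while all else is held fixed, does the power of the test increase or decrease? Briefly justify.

Power decreases: a larger σ inflates the standard error σ/√n, pulling the sampling distribution under H₁ back toward the critical value.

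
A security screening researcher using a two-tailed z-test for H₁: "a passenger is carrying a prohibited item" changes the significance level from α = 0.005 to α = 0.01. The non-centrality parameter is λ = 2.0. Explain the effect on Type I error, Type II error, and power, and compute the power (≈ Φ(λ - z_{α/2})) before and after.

Increasing α from 0.005 to 0.01:
• Type I error rate increases (α is the Type I rate by definition).
• Critical value moves from z_{α/2} = 2.807 to 2.576, so power = Φ(λ - z_{α/2}) goes from Φ(2.0 - 2.807) = 0.21 to Φ(2.0 - 2.576) = 0.282.
• Type II error rate β = 1 - power therefore decreases (0.79 → 0.718).
Appropriate when false negatives are costly — here, letting a prohibited item through — security breach.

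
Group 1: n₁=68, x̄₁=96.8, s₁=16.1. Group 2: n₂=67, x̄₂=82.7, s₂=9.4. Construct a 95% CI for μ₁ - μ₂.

Difference = 14.1. SE = √(16.1²/68 + 9.4²/67) = 2.265. CI = (9.66, 18.54)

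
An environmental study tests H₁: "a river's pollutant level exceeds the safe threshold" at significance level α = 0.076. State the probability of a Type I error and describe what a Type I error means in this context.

P(Type I error) = α = 0.076. A Type I error is rejecting H₀ when H₀ is actually true (false positive) — here, concluding that a river's pollutant level exceeds the safe threshold when in fact this is not the case. Consequence: shutting down a compliant factory unnecessarily.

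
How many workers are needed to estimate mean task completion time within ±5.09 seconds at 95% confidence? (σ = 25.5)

n = (z*σ/E)² = (1.96×25.5/5.09)² = 96.4 → n = 97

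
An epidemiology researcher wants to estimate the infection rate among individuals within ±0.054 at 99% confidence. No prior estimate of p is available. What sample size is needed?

Conservative approach: use p = 0.5 (maximizes p(1-p) = 0.25). n = z²(0.25)/E² = 2.576²×0.25/0.054² = 568.9 → n = 569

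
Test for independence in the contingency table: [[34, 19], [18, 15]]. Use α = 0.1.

χ² = 0.785. df = 1, critical = 2.706. Fail to reject H₀. No evidence of dependence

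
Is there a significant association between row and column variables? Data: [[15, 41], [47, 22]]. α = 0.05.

χ² = 21.123. df = 1, critical = 3.841. Reject H₀. Variables are dependent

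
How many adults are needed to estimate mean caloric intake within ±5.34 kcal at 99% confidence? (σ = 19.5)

n = (z*σ/E)² = (2.576×19.5/5.34)² = 88.5 → n = 89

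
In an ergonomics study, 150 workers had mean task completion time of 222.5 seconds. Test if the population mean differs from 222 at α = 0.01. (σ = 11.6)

z = (x̄ - μ₀)/(σ/√n) = (222.5 - 222)/(11.6/√150) = 0.528. Critical value: ±2.576. Since |0.528| ≤ 2.576, Fail to reject H₀.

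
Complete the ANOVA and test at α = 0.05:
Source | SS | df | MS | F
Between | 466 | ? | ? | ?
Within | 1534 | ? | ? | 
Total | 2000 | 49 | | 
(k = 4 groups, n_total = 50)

df_between = 3, df_within = 46. MS_between = 155.33, MS_within = 33.35. F = 4.658, F_crit ≈ 2.807. Reject H₀.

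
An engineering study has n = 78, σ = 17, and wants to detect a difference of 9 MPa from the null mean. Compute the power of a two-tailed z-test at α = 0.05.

SE = σ/√n = 17/√78 = 1.925. Non-centrality λ = d/SE = 9/1.925 = 4.676. Power ≈ Φ(λ - z_{α/2}) = Φ(4.676 - 1.96) = Φ(2.716) = 0.997.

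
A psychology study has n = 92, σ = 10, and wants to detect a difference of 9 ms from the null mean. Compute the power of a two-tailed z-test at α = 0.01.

SE = σ/√n = 10/√92 = 1.043. Non-centrality λ = d/SE = 9/1.043 = 8.632. Power ≈ Φ(λ - z_{α/2}) = Φ(8.632 - 2.576) = Φ(6.056) = 1.0.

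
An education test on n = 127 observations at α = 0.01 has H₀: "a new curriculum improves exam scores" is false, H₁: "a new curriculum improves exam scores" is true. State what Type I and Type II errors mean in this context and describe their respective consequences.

Type I (false positive): concluding that a new curriculum improves exam scores when it is not — adopting a curriculum that gives no real benefit — disruption for nothing. Type II (false negative): failing to conclude that a new curriculum improves exam scores when it is — keeping the old curriculum when the new one would have helped students. Which is costlier depends on domain priorities and is a judgement call rather than a statistical fact.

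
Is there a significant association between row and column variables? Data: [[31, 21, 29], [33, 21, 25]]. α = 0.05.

χ² = 0.334. df = 2, critical = 5.991. Fail to reject H₀. No evidence of dependence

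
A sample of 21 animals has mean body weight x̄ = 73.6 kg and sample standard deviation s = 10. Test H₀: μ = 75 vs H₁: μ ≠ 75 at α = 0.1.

t = (x̄ - μ₀)/(s/√n) = (73.6 - 75)/(10/√21) = -0.642. df = 20, critical t = ±1.725. Fail to reject H₀.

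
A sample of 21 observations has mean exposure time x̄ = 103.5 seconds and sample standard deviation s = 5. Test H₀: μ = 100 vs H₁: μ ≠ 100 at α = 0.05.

t = (x̄ - μ₀)/(s/√n) = (103.5 - 100)/(5/√21) = 3.208. df = 20, critical t = ±2.086. Reject H₀.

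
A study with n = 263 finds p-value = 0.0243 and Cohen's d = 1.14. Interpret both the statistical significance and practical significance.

Statistically significant (p = 0.0243 < 0.05). Cohen's d = 1.14 indicates a large effect size. Both statistical and practical significance should be considered.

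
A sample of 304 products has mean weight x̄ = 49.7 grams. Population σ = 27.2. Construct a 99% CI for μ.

CI = x̄ ± z*(σ/√n) = 49.7 ± 2.576(27.2/√304) = 49.7 ± 4.02 = (45.68, 53.72)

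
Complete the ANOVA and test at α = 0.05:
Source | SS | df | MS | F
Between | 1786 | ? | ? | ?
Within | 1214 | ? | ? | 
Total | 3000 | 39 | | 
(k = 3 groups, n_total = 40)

df_between = 2, df_within = 37. MS_between = 893.0, MS_within = 32.81. F = 27.217, F_crit ≈ 3.252. Reject H₀.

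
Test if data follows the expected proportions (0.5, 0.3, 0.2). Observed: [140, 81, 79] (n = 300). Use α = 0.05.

Expected: [150.0, 90.0, 60.0]. χ² = 7.583. df = 2, critical = 5.991. Reject H₀.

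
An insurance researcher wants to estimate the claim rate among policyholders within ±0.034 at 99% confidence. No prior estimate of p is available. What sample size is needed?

Conservative approach: use p = 0.5 (maximizes p(1-p) = 0.25). n = z²(0.25)/E² = 2.576²×0.25/0.034² = 1435.1 → n = 1436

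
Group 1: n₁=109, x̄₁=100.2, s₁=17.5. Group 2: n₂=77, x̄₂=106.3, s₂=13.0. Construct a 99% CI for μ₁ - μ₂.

Difference = -6.1. SE = √(17.5²/109 + 13.0²/77) = 2.237. CI = (-11.86, -0.34)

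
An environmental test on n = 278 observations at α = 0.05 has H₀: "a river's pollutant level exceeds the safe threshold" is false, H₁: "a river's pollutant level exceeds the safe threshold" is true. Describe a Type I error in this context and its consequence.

Type I error: rejecting H₀ when it is true — concluding that a river's pollutant level exceeds the safe threshold when in fact it is not. Consequence: shutting down a compliant factory unnecessarily.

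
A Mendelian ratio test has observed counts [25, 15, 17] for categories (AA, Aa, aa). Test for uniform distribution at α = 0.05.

Expected = 19 each. χ² = Σ(O-E)²/E = 2.947. df = 2, critical value = 5.991. Fail to reject H₀.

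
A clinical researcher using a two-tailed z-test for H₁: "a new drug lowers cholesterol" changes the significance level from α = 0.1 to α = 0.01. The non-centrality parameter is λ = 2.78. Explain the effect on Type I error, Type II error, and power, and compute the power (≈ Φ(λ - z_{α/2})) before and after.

Decreasing α from 0.1 to 0.01:
• Type I error rate decreases (α is the Type I rate by definition).
• Critical value moves from z_{α/2} = 1.645 to 2.576, so power = Φ(λ - z_{α/2}) goes from Φ(2.78 - 1.645) = 0.872 to Φ(2.78 - 2.576) = 0.581.
• Type II error rate β = 1 - power therefore increases (0.128 → 0.419).
Appropriate when false positives are costly — here, approving an ineffective drug — patients take a useless medication and may skip effective alternatives.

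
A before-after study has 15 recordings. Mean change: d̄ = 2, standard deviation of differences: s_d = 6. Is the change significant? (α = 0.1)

t = d̄/(s_d/√n) = 2/(6/√15) = 1.291. df = 14, critical t = ±1.761. Fail to reject H₀.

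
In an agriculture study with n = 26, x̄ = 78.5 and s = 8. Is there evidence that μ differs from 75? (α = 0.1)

t = (x̄ - μ₀)/(s/√n) = (78.5 - 75)/(8/√26) = 2.231. df = 25, critical t = ±1.708. Reject H₀.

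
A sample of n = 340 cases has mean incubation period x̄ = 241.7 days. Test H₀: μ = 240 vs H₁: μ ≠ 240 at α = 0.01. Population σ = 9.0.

z = (x̄ - μ₀)/(σ/√n) = (241.7 - 240)/(9.0/√340) = 3.483. Critical value: ±2.576. Since |3.483| > 2.576, Reject H₀.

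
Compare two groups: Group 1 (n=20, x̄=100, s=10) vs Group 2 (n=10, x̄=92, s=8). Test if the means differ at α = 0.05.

Pooled sp = 9.4. t = 2.197, df = 28. Critical t = ±2.048. Reject H₀.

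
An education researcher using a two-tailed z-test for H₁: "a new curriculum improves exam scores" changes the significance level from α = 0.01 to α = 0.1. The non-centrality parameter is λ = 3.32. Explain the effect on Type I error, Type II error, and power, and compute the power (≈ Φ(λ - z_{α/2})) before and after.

Increasing α from 0.01 to 0.1:
• Type I error rate increases (α is the Type I rate by definition).
• Critical value moves from z_{α/2} = 2.576 to 1.645, so power = Φ(λ - z_{α/2}) goes from Φ(3.32 - 2.576) = 0.772 to Φ(3.32 - 1.645) = 0.953.
• Type II error rate β = 1 - power therefore decreases (0.228 → 0.047).
Appropriate when false negatives are costly — here, keeping the old curriculum when the new one would have helped students.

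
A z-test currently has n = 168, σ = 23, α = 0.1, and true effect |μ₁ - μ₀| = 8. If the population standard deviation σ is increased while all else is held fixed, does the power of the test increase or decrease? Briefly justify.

Power decreases: a larger σ inflates the standard error σ/√n, pulling the sampling distribution under H₁ back toward the critical value.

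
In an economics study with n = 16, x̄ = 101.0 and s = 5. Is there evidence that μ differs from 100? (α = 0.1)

t = (x̄ - μ₀)/(s/√n) = (101.0 - 100)/(5/√16) = 0.8. df = 15, critical t = ±1.753. Fail to reject H₀.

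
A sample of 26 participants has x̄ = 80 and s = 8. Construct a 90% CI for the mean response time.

CI = x̄ ± t*(s/√n) = 80 ± 1.708(8/√26) = (77.32, 82.68)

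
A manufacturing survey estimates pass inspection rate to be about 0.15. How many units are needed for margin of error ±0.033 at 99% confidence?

n = z²p(1-p)/E² = 2.576²×0.15×0.85/0.033² = 776.9 → n = 777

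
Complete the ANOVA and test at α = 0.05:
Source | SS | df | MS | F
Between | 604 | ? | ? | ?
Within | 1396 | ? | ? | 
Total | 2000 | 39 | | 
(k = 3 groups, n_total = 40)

df_between = 2, df_within = 37. MS_between = 302.0, MS_within = 37.73. F = 8.004, F_crit ≈ 3.252. Reject H₀.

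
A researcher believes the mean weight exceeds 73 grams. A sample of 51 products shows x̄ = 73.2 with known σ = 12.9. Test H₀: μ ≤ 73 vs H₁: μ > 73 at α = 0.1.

z = 0.111. Critical value: 1.28. Fail to reject H₀.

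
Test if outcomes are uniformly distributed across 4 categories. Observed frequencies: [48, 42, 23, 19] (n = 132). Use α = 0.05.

Expected = 33 each. χ² = Σ(O-E)²/E = 18.242. df = 3, critical value = 7.815. Reject H₀.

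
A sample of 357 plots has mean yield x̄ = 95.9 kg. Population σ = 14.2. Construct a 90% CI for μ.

CI = x̄ ± z*(σ/√n) = 95.9 ± 1.645(14.2/√357) = 95.9 ± 1.24 = (94.66, 97.14)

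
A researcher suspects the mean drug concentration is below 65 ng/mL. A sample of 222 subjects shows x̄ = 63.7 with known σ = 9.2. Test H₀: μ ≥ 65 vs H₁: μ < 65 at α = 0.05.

z = -2.105. Critical value: -1.645. Reject H₀.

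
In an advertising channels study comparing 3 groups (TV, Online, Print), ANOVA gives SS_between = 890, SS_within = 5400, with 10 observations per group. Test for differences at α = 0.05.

df_between = 2, df_within = 27. F = MS_between/MS_within = 445.0/200.0 = 2.225. F_crit ≈ 3.354. Fail to reject H₀.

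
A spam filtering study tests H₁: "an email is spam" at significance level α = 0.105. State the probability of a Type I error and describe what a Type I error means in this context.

P(Type I error) = α = 0.105. A Type I error is rejecting H₀ when H₀ is actually true (false positive) — here, concluding that an email is spam when in fact this is not the case. Consequence: a legitimate email is sent to the spam folder and the user misses it.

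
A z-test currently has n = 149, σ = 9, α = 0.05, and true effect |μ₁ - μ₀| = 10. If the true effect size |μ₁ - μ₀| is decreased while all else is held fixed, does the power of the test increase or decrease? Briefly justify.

Power decreases: a smaller true effect decreases the non-centrality λ = |μ₁ - μ₀|/(σ/√n).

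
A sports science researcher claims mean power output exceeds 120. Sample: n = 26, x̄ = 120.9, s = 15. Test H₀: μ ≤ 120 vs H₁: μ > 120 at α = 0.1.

t = (120.9 - 120)/(15/√26) = 0.306, df = 25. Critical t = 1.316. Fail to reject H₀.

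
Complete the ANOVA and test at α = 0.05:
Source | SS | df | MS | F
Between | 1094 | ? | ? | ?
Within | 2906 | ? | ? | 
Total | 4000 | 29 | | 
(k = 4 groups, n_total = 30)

df_between = 3, df_within = 26. MS_between = 364.67, MS_within = 111.77. F = 3.263, F_crit ≈ 2.975. Reject H₀.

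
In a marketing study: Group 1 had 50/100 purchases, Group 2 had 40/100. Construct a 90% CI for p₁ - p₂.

p̂₁ = 0.5, p̂₂ = 0.4. Difference = 0.1. CI = (-0.015, 0.215)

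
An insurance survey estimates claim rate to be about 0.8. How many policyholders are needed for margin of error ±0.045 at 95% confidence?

n = z²p(1-p)/E² = 1.96²×0.8×0.2/0.045² = 303.5 → n = 304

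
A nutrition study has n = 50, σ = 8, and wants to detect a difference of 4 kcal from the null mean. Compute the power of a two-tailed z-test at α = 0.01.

SE = σ/√n = 8/√50 = 1.131. Non-centrality λ = d/SE = 4/1.131 = 3.536. Power ≈ Φ(λ - z_{α/2}) = Φ(3.536 - 2.576) = Φ(0.96) = 0.831.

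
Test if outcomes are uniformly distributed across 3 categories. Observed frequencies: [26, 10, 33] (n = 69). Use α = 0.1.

Expected = 23 each. χ² = Σ(O-E)²/E = 12.087. df = 2, critical value = 4.605. Reject H₀.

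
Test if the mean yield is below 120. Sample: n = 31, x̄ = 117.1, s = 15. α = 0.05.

t = (117.1 - 120)/(15/√31) = -1.076, df = 30. Critical t = -1.697. Fail to reject H₀.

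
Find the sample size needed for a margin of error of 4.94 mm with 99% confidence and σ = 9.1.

n = (z*σ/E)² = (2.576×9.1/4.94)² = 22.5 → n = 23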